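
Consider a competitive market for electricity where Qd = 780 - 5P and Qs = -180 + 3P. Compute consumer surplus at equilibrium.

Consumer surplus = 3240

Equilibrium: 780 - 5P = -180 + 3P gives P* = 120, Q* = 180.
Demand choke price (Qd = 0): P = 156.
CS = ½(156 − 120)(180) = 3240.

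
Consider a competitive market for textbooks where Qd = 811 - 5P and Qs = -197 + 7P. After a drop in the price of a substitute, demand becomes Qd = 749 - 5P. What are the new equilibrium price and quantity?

P' = 473/6, Q' = 2129/6

Original equilibrium: P* = 84, Q* = 391.
New equilibrium: 749 - 5P = -197 + 7P, so 946 = 12P and P' = 473/6; Q' = 749 − 5(473/6) = 2129/6.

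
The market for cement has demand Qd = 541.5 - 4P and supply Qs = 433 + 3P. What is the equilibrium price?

P* = 15.5

Set Qd = Qs: 541.5 - 4P = 433 + 3P.
108.5 = 7P, so P* = 15.5.
Q* = 541.5 − 4(15.5) = 479.5.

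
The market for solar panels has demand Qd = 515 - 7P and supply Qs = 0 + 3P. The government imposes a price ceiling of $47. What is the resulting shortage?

Equilibrium price would be P* = 51.5, so the ceiling at 47 binds.
At P = 47: Qd = 515 − 7(47) = 186, Qs = 0 + 3(47) = 141.
Shortage = 186 − 141 = 45.

Shortage = 45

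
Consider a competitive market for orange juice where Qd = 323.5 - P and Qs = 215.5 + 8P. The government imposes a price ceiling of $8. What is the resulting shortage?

Shortage = 36

Equilibrium price would be P* = 12, so the ceiling at 8 binds.
At P = 8: Qd = 323.5 − 1(8) = 315.5, Qs = 215.5 + 8(8) = 279.5.
Shortage = 315.5 − 279.5 = 36.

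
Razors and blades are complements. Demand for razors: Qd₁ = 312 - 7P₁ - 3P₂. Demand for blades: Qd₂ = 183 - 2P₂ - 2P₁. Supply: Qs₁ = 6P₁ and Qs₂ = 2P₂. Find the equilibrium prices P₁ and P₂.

Market 1: 312 - 7P₁ - 3P₂ = 6P₁ → 13P₁ + 3P₂ = 312.
Market 2: 4P₂ + 2P₁ = 183.
Eliminating P₂: 4×(1) − 3×(2) gives 46P₁ = 699, so P₁ = 699/46.
Back-substitute into (2): P₂ = (183 − 2×699/46) / 4 = 1755/46.

P₁ = 699/46, P₂ = 1755/46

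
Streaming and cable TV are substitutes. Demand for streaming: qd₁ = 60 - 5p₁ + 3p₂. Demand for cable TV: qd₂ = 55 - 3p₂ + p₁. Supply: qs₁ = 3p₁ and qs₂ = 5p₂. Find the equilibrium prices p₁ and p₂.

Market 1: 60 - 5p₁ + 3p₂ = 3p₁ → 8p₁ - 3p₂ = 60.
Market 2: 8p₂ - p₁ = 55.
Eliminating p₂: 8×(1) + 3×(2) gives 61p₁ = 645, so p₁ = 645/61.
Back-substitute into (2): p₂ = (55 + 1×645/61) / 8 = 500/61.

p₁ = 645/61, p₂ = 500/61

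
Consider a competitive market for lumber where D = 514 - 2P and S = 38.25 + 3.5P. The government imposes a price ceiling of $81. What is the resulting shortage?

Equilibrium price would be P* = 86.5, so the ceiling at 81 binds.
At P = 81: D = 514 − 2(81) = 352, S = 38.25 + 3.5(81) = 321.75.
Shortage = 352 − 321.75 = 30.25.

Shortage = 30.25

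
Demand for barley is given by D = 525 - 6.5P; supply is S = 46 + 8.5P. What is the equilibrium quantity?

Q* = 9523/30

Set D = S: 525 - 6.5P = 46 + 8.5P.
479 = 15P, so P* = 479/15.
Q* = 525 − 6.5(479/15) = 9523/30.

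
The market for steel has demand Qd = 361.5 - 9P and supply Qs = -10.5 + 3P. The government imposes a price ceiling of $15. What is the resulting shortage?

Shortage = 192

Equilibrium price would be P* = 31, so the ceiling at 15 binds.
At P = 15: Qd = 361.5 − 9(15) = 226.5, Qs = -10.5 + 3(15) = 34.5.
Shortage = 226.5 − 34.5 = 192.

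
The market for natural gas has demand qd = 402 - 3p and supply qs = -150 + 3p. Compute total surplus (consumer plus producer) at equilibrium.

Total surplus = 5292

Equilibrium: 402 - 3p = -150 + 3p gives p* = 92, q* = 126.
Demand choke price: p = 134; supply starts at p = 50.
CS = ½(134 − 92)(126) = 2646; PS = ½(92 − 50)(126) = 2646.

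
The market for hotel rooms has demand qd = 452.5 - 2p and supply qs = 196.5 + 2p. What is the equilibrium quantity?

Set qd = qs: 452.5 - 2p = 196.5 + 2p.
256 = 4p, so p* = 64.
q* = 452.5 − 2(64) = 324.5.

q* = 324.5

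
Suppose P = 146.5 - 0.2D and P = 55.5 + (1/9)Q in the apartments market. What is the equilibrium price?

Set the two price expressions equal: 146.5 - 0.2Q = 55.5 + (1/9)Q.
91 = (14/45)Q, so Q* = 292.5.
P* = 146.5 − (0.2)(292.5) = 88.

P* = 88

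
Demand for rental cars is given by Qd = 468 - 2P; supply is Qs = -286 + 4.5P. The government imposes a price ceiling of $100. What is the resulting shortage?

Equilibrium price would be P* = 116, so the ceiling at 100 binds.
At P = 100: Qd = 468 − 2(100) = 268, Qs = -286 + 4.5(100) = 164.
Shortage = 268 − 164 = 104.

Shortage = 104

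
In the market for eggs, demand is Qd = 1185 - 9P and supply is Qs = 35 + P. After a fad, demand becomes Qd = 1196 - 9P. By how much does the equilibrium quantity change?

ΔQ = 1.1

Original equilibrium: P* = 115, Q* = 150.
New equilibrium: 1196 - 9P = 35 + P, so 1161 = 10P and P' = 116.1; Q' = 1196 − 9(116.1) = 151.1.
Change in quantity: 151.1 − 150 = 1.1.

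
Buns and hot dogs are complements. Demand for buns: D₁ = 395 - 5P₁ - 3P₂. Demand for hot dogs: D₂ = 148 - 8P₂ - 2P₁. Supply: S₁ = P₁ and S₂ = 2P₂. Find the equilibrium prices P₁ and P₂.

Market 1: 395 - 5P₁ - 3P₂ = P₁ → 6P₁ + 3P₂ = 395.
Market 2: 10P₂ + 2P₁ = 148.
Eliminating P₂: 10×(1) − 3×(2) gives 54P₁ = 3506, so P₁ = 1753/27.
Back-substitute into (2): P₂ = (148 − 2×1753/27) / 10 = 49/27.

P₁ = 1753/27, P₂ = 49/27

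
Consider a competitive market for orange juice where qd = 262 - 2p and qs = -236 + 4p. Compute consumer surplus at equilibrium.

Consumer surplus = 2304

Equilibrium: 262 - 2p = -236 + 4p gives p* = 83, q* = 96.
Demand choke price (qd = 0): p = 131.
CS = ½(131 − 83)(96) = 2304.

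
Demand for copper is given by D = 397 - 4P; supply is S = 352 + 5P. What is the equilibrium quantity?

Set D = S: 397 - 4P = 352 + 5P.
45 = 9P, so P* = 5.
Q* = 397 − 4(5) = 377.

Q* = 377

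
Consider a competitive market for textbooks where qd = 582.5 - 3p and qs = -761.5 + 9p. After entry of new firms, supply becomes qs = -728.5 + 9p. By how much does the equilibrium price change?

Original equilibrium: p* = 112, q* = 246.5.
New equilibrium: 582.5 - 3p = -728.5 + 9p, so 1311 = 12p and p' = 109.25; q' = 582.5 − 3(109.25) = 254.75.
Change in price: 109.25 − 112 = -2.75.

Δp = -2.75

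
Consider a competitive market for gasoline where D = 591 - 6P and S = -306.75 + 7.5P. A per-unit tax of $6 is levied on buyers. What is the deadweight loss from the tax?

Deadweight loss = 60

Pre-tax equilibrium: P* = 66.5, Q* = 192.
Tax on buyers shifts demand to D = 591 − 6(P + 6) = 555 - 6P.
555 - 6P = -306.75 + 7.5P gives seller price Ps = 383/6; buyers pay Pb = 383/6 + 6 = 419/6.
New quantity: Q = 591 − 6(419/6) = 172.
DWL = ½ × 6 × (192 − 172) = 60.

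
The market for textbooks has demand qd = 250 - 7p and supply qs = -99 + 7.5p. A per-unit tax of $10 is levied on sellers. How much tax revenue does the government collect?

Tax revenue = 13140/29

Pre-tax equilibrium: p* = 698/29, q* = 2364/29.
Tax on sellers shifts supply to qs = -99 + 7.5(p − 10) = -174 + 7.5p.
250 - 7p = -174 + 7.5p gives buyer price pb = 848/29; sellers receive ps = 848/29 − 10 = 558/29.
New quantity: q = 250 − 7(848/29) = 1314/29.
Revenue = 10 × 1314/29 = 13140/29.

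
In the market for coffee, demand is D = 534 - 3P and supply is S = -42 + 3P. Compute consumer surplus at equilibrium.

Equilibrium: 534 - 3P = -42 + 3P gives P* = 96, Q* = 246.
Demand choke price (D = 0): P = 178.
CS = ½(178 − 96)(246) = 10086.

Consumer surplus = 10086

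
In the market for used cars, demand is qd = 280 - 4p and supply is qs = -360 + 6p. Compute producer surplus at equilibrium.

Producer surplus = 48

Equilibrium: 280 - 4p = -360 + 6p gives p* = 64, q* = 24.
Supply starts at p = 60 (where qs = 0).
PS = ½(64 − 60)(24) = 48.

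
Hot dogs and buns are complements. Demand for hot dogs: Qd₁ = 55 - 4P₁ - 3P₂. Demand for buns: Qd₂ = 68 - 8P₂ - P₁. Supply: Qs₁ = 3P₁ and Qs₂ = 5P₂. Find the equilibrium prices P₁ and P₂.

Market 1: 55 - 4P₁ - 3P₂ = 3P₁ → 7P₁ + 3P₂ = 55.
Market 2: 13P₂ + P₁ = 68.
Eliminating P₂: 13×(1) − 3×(2) gives 88P₁ = 511, so P₁ = 511/88.
Back-substitute into (2): P₂ = (68 − 1×511/88) / 13 = 421/88.

P₁ = 511/88, P₂ = 421/88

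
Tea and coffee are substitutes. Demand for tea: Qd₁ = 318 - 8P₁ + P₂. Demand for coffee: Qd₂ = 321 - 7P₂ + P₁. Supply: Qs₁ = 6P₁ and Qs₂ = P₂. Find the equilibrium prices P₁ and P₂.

P₁ = 955/37, P₂ = 1604/37

Market 1: 318 - 8P₁ + P₂ = 6P₁ → 14P₁ - P₂ = 318.
Market 2: 8P₂ - P₁ = 321.
Eliminating P₂: 8×(1) + 1×(2) gives 111P₁ = 2865, so P₁ = 955/37.
Back-substitute into (2): P₂ = (321 + 1×955/37) / 8 = 1604/37.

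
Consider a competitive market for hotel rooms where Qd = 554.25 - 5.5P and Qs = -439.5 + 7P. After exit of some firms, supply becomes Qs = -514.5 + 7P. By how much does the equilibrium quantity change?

ΔQ = -33

Original equilibrium: P* = 79.5, Q* = 117.
New equilibrium: 554.25 - 5.5P = -514.5 + 7P, so 1068.75 = 12.5P and P' = 85.5; Q' = 554.25 − 5.5(85.5) = 84.
Change in quantity: 84 − 117 = -33.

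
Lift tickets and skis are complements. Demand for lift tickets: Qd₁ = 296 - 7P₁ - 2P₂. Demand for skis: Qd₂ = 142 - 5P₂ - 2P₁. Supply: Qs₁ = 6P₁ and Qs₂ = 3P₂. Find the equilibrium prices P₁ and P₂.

P₁ = 20.84, P₂ = 12.54

Market 1: 296 - 7P₁ - 2P₂ = 6P₁ → 13P₁ + 2P₂ = 296.
Market 2: 8P₂ + 2P₁ = 142.
Eliminating P₂: 8×(1) − 2×(2) gives 100P₁ = 2084, so P₁ = 20.84.
Back-substitute into (2): P₂ = (142 − 2×20.84) / 8 = 12.54.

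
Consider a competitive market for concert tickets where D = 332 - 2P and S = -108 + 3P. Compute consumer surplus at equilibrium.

Equilibrium: 332 - 2P = -108 + 3P gives P* = 88, Q* = 156.
Demand choke price (D = 0): P = 166.
CS = ½(166 − 88)(156) = 6084.

Consumer surplus = 6084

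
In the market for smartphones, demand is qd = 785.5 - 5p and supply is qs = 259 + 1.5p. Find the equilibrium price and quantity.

Set qd = qs: 785.5 - 5p = 259 + 1.5p.
526.5 = 6.5p, so p* = 81.
q* = 785.5 − 5(81) = 380.5.

p* = 81, q* = 380.5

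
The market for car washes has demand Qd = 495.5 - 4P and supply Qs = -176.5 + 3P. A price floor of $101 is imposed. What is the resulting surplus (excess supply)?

Equilibrium price would be P* = 96, so the floor at 101 binds.
At P = 101: Qd = 91.5, Qs = 126.5.
Surplus = 126.5 − 91.5 = 35.

Surplus = 35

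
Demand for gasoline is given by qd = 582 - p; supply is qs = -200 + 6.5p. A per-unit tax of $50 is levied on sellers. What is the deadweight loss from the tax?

Deadweight loss = 3250/3

Pre-tax equilibrium: p* = 1564/15, q* = 7166/15.
Tax on sellers shifts supply to qs = -200 + 6.5(p − 50) = -525 + 6.5p.
582 - p = -525 + 6.5p gives buyer price pb = 147.6; sellers receive ps = 147.6 − 50 = 97.6.
New quantity: q = 582 − 1(147.6) = 434.4.
DWL = ½ × 50 × (7166/15 − 434.4) = 3250/3.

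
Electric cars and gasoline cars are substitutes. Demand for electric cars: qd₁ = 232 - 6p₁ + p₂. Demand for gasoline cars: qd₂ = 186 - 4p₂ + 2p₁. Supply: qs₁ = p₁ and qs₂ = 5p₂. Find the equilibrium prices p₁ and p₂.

p₁ = 2274/61, p₂ = 1766/61

Market 1: 232 - 6p₁ + p₂ = p₁ → 7p₁ - p₂ = 232.
Market 2: 9p₂ - 2p₁ = 186.
Eliminating p₂: 9×(1) + 1×(2) gives 61p₁ = 2274, so p₁ = 2274/61.
Back-substitute into (2): p₂ = (186 + 2×2274/61) / 9 = 1766/61.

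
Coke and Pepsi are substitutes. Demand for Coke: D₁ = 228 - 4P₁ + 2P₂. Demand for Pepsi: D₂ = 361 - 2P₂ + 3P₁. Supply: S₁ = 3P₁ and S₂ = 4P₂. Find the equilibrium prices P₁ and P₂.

Market 1: 228 - 4P₁ + 2P₂ = 3P₁ → 7P₁ - 2P₂ = 228.
Market 2: 6P₂ - 3P₁ = 361.
Eliminating P₂: 6×(1) + 2×(2) gives 36P₁ = 2090, so P₁ = 1045/18.
Back-substitute into (2): P₂ = (361 + 3×1045/18) / 6 = 3211/36.

P₁ = 1045/18, P₂ = 3211/36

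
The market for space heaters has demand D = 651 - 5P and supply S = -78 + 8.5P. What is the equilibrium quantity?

Q* = 381

Set D = S: 651 - 5P = -78 + 8.5P.
729 = 13.5P, so P* = 54.
Q* = 651 − 5(54) = 381.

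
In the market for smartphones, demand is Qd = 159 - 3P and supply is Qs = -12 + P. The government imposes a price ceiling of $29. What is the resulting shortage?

Equilibrium price would be P* = 42.75, so the ceiling at 29 binds.
At P = 29: Qd = 159 − 3(29) = 72, Qs = -12 + 1(29) = 17.
Shortage = 72 − 17 = 55.

Shortage = 55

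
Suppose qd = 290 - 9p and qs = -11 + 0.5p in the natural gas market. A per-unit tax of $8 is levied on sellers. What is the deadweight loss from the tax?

Deadweight loss = 288/19

Pre-tax equilibrium: p* = 602/19, q* = 92/19.
Tax on sellers shifts supply to qs = -11 + 0.5(p − 8) = -15 + 0.5p.
290 - 9p = -15 + 0.5p gives buyer price pb = 610/19; sellers receive ps = 610/19 − 8 = 458/19.
New quantity: q = 290 − 9(610/19) = 20/19.
DWL = ½ × 8 × (92/19 − 20/19) = 288/19.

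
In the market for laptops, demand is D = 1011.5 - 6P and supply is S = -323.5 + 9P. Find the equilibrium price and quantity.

P* = 89, Q* = 477.5

Set D = S: 1011.5 - 6P = -323.5 + 9P.
1335 = 15P, so P* = 89.
Q* = 1011.5 − 6(89) = 477.5.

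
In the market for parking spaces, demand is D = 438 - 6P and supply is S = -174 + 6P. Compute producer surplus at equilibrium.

Producer surplus = 1452

Equilibrium: 438 - 6P = -174 + 6P gives P* = 51, Q* = 132.
Supply starts at P = 29 (where S = 0).
PS = ½(51 − 29)(132) = 1452.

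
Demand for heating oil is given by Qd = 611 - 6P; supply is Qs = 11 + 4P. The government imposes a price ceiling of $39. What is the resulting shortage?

Equilibrium price would be P* = 60, so the ceiling at 39 binds.
At P = 39: Qd = 611 − 6(39) = 377, Qs = 11 + 4(39) = 167.
Shortage = 377 − 167 = 210.

Shortage = 210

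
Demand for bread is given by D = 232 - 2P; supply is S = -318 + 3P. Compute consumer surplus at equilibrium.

Equilibrium: 232 - 2P = -318 + 3P gives P* = 110, Q* = 12.
Demand choke price (D = 0): P = 116.
CS = ½(116 − 110)(12) = 36.

Consumer surplus = 36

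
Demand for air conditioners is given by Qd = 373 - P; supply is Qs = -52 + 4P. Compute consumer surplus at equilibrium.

Consumer surplus = 41472

Equilibrium: 373 - P = -52 + 4P gives P* = 85, Q* = 288.
Demand choke price (Qd = 0): P = 373.
CS = ½(373 − 85)(288) = 41472.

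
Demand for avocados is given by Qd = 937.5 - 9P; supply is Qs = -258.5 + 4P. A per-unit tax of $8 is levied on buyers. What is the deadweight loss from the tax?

Deadweight loss = 1152/13

Pre-tax equilibrium: P* = 92, Q* = 109.5.
Tax on buyers shifts demand to Qd = 937.5 − 9(P + 8) = 865.5 - 9P.
865.5 - 9P = -258.5 + 4P gives seller price Ps = 1124/13; buyers pay Pb = 1124/13 + 8 = 1228/13.
New quantity: Q = 937.5 − 9(1228/13) = 2271/26.
DWL = ½ × 8 × (109.5 − 2271/26) = 1152/13.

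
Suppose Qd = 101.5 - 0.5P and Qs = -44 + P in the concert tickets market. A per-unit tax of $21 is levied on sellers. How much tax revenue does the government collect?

Tax revenue = 966

Pre-tax equilibrium: P* = 97, Q* = 53.
Tax on sellers shifts supply to Qs = -44 + 1(P − 21) = -65 + P.
101.5 - 0.5P = -65 + P gives buyer price Pb = 111; sellers receive Ps = 111 − 21 = 90.
New quantity: Q = 101.5 − 0.5(111) = 46.
Revenue = 21 × 46 = 966.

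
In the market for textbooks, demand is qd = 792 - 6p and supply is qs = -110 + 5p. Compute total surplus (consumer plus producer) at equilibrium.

Equilibrium: 792 - 6p = -110 + 5p gives p* = 82, q* = 300.
Demand choke price: p = 132; supply starts at p = 22.
CS = ½(132 − 82)(300) = 7500; PS = ½(82 − 22)(300) = 9000.

Total surplus = 16500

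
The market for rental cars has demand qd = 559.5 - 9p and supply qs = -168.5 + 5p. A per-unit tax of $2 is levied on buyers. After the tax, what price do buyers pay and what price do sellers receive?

Pre-tax equilibrium: p* = 52, q* = 91.5.
Tax on buyers shifts demand to qd = 559.5 − 9(p + 2) = 541.5 - 9p.
541.5 - 9p = -168.5 + 5p gives seller price ps = 355/7; buyers pay pb = 355/7 + 2 = 369/7.
New quantity: q = 559.5 − 9(369/7) = 1191/14.

Buyers pay 369/7, sellers receive 355/7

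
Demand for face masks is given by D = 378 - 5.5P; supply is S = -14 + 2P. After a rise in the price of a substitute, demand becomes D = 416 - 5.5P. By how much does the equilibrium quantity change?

Original equilibrium: P* = 784/15, Q* = 1358/15.
New equilibrium: 416 - 5.5P = -14 + 2P, so 430 = 7.5P and P' = 172/3; Q' = 416 − 5.5(172/3) = 302/3.
Change in quantity: 302/3 − 1358/15 = 152/15.

ΔQ = 152/15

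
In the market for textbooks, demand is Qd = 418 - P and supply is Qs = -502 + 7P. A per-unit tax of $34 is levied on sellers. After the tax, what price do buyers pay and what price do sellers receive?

Buyers pay $144.75, sellers receive $110.75

Pre-tax equilibrium: P* = 115, Q* = 303.
Tax on sellers shifts supply to Qs = -502 + 7(P − 34) = -740 + 7P.
418 - P = -740 + 7P gives buyer price Pb = 144.75; sellers receive Ps = 144.75 − 34 = 110.75.
New quantity: Q = 418 − 1(144.75) = 273.25.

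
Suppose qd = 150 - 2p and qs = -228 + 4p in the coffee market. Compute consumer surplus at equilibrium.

Equilibrium: 150 - 2p = -228 + 4p gives p* = 63, q* = 24.
Demand choke price (qd = 0): p = 75.
CS = ½(75 − 63)(24) = 144.

Consumer surplus = 144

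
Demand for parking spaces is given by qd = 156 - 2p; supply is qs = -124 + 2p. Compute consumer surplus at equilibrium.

Consumer surplus = 64

Equilibrium: 156 - 2p = -124 + 2p gives p* = 70, q* = 16.
Demand choke price (qd = 0): p = 78.
CS = ½(78 − 70)(16) = 64.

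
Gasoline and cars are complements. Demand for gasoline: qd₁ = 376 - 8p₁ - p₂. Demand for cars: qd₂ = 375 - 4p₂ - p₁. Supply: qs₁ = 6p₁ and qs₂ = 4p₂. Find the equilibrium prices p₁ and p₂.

Market 1: 376 - 8p₁ - p₂ = 6p₁ → 14p₁ + p₂ = 376.
Market 2: 8p₂ + p₁ = 375.
Eliminating p₂: 8×(1) − 1×(2) gives 111p₁ = 2633, so p₁ = 2633/111.
Back-substitute into (2): p₂ = (375 − 1×2633/111) / 8 = 4874/111.

p₁ = 2633/111, p₂ = 4874/111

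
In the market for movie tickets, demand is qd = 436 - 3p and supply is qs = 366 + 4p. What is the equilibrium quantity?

Set qd = qs: 436 - 3p = 366 + 4p.
70 = 7p, so p* = 10.
q* = 436 − 3(10) = 406.

q* = 406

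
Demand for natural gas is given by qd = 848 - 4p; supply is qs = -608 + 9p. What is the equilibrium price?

p* = 112

Set qd = qs: 848 - 4p = -608 + 9p.
1456 = 13p, so p* = 112.
q* = 848 − 4(112) = 400.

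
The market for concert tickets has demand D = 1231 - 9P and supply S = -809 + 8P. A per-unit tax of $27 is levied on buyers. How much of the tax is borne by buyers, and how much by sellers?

Pre-tax equilibrium: P* = 120, Q* = 151.
Tax on buyers shifts demand to D = 1231 − 9(P + 27) = 988 - 9P.
988 - 9P = -809 + 8P gives seller price Ps = 1797/17; buyers pay Pb = 1797/17 + 27 = 2256/17.
New quantity: Q = 1231 − 9(2256/17) = 623/17.
Buyer burden = 2256/17 − 120 = 216/17; seller burden = 120 − 1797/17 = 243/17.

Buyers bear 216/17, sellers bear 243/17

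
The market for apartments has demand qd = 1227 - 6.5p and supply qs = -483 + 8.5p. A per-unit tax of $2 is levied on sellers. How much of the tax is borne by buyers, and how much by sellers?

Pre-tax equilibrium: p* = 114, q* = 486.
Tax on sellers shifts supply to qs = -483 + 8.5(p − 2) = -500 + 8.5p.
1227 - 6.5p = -500 + 8.5p gives buyer price pb = 1727/15; sellers receive ps = 1727/15 − 2 = 1697/15.
New quantity: q = 1227 − 6.5(1727/15) = 14359/30.
Buyer burden = 1727/15 − 114 = 17/15; seller burden = 114 − 1697/15 = 13/15.

Buyers bear 17/15, sellers bear 13/15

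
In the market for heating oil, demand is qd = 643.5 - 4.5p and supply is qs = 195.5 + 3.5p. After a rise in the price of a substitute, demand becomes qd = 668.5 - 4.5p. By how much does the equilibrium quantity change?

Δq = 10.9375

Original equilibrium: p* = 56, q* = 391.5.
New equilibrium: 668.5 - 4.5p = 195.5 + 3.5p, so 473 = 8p and p' = 59.125; q' = 668.5 − 4.5(59.125) = 402.4375.
Change in quantity: 402.4375 − 391.5 = 10.9375.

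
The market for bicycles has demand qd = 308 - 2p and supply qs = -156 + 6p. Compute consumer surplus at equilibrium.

Consumer surplus = 9216

Equilibrium: 308 - 2p = -156 + 6p gives p* = 58, q* = 192.
Demand choke price (qd = 0): p = 154.
CS = ½(154 − 58)(192) = 9216.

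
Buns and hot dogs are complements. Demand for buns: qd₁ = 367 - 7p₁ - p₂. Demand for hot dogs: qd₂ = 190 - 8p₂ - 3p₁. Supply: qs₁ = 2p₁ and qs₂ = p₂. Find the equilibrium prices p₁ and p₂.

p₁ = 3113/78, p₂ = 203/26

Market 1: 367 - 7p₁ - p₂ = 2p₁ → 9p₁ + p₂ = 367.
Market 2: 9p₂ + 3p₁ = 190.
Eliminating p₂: 9×(1) − 1×(2) gives 78p₁ = 3113, so p₁ = 3113/78.
Back-substitute into (2): p₂ = (190 − 3×3113/78) / 9 = 203/26.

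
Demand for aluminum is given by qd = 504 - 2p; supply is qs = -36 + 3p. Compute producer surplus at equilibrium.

Producer surplus = 13824

Equilibrium: 504 - 2p = -36 + 3p gives p* = 108, q* = 288.
Supply starts at p = 12 (where qs = 0).
PS = ½(108 − 12)(288) = 13824.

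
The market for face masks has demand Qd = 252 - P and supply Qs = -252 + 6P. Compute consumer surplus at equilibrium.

Equilibrium: 252 - P = -252 + 6P gives P* = 72, Q* = 180.
Demand choke price (Qd = 0): P = 252.
CS = ½(252 − 72)(180) = 16200.

Consumer surplus = 16200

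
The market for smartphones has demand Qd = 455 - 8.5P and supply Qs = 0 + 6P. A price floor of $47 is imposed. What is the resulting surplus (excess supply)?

Equilibrium price would be P* = 910/29, so the floor at 47 binds.
At P = 47: Qd = 55.5, Qs = 282.
Surplus = 282 − 55.5 = 226.5.

Surplus = 226.5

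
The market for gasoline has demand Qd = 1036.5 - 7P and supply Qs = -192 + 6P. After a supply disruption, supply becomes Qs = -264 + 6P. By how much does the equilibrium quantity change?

ΔQ = -504/13

Original equilibrium: P* = 94.5, Q* = 375.
New equilibrium: 1036.5 - 7P = -264 + 6P, so 1300.5 = 13P and P' = 2601/26; Q' = 1036.5 − 7(2601/26) = 4371/13.
Change in quantity: 4371/13 − 375 = -504/13.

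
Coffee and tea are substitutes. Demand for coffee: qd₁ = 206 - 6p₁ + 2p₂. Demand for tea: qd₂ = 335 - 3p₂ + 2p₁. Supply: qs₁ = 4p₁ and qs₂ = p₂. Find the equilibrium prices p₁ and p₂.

Market 1: 206 - 6p₁ + 2p₂ = 4p₁ → 10p₁ - 2p₂ = 206.
Market 2: 4p₂ - 2p₁ = 335.
Eliminating p₂: 4×(1) + 2×(2) gives 36p₁ = 1494, so p₁ = 41.5.
Back-substitute into (2): p₂ = (335 + 2×41.5) / 4 = 104.5.

p₁ = 41.5, p₂ = 104.5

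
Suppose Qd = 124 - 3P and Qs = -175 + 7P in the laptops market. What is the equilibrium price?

Set Qd = Qs: 124 - 3P = -175 + 7P.
299 = 10P, so P* = 29.9.
Q* = 124 − 3(29.9) = 34.3.

P* = 29.9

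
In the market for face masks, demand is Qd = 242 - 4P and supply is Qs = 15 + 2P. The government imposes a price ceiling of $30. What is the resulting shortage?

Shortage = 47

Equilibrium price would be P* = 227/6, so the ceiling at 30 binds.
At P = 30: Qd = 242 − 4(30) = 122, Qs = 15 + 2(30) = 75.
Shortage = 122 − 75 = 47.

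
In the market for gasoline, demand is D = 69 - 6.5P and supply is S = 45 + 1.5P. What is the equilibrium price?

Set D = S: 69 - 6.5P = 45 + 1.5P.
24 = 8P, so P* = 3.
Q* = 69 − 6.5(3) = 49.5.

P* = 3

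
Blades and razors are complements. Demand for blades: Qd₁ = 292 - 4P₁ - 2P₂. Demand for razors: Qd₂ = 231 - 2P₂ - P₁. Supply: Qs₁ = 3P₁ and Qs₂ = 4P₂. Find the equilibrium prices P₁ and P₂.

Market 1: 292 - 4P₁ - 2P₂ = 3P₁ → 7P₁ + 2P₂ = 292.
Market 2: 6P₂ + P₁ = 231.
Eliminating P₂: 6×(1) − 2×(2) gives 40P₁ = 1290, so P₁ = 32.25.
Back-substitute into (2): P₂ = (231 − 1×32.25) / 6 = 33.125.

P₁ = 32.25, P₂ = 33.125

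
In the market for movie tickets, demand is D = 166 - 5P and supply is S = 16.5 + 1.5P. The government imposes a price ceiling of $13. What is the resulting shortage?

Shortage = 65

Equilibrium price would be P* = 23, so the ceiling at 13 binds.
At P = 13: D = 166 − 5(13) = 101, S = 16.5 + 1.5(13) = 36.
Shortage = 101 − 36 = 65.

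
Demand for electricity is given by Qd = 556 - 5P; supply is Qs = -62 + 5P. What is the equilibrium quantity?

Q* = 247

Set Qd = Qs: 556 - 5P = -62 + 5P.
618 = 10P, so P* = 61.8.
Q* = 556 − 5(61.8) = 247.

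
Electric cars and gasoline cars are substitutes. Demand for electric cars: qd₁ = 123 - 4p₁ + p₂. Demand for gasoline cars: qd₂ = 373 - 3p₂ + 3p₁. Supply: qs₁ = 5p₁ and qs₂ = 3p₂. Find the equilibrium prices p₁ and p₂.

Market 1: 123 - 4p₁ + p₂ = 5p₁ → 9p₁ - p₂ = 123.
Market 2: 6p₂ - 3p₁ = 373.
Eliminating p₂: 6×(1) + 1×(2) gives 51p₁ = 1111, so p₁ = 1111/51.
Back-substitute into (2): p₂ = (373 + 3×1111/51) / 6 = 1242/17.

p₁ = 1111/51, p₂ = 1242/17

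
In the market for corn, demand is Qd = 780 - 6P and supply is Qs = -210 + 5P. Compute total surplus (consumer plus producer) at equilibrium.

Total surplus = 10560

Equilibrium: 780 - 6P = -210 + 5P gives P* = 90, Q* = 240.
Demand choke price: P = 130; supply starts at P = 42.
CS = ½(130 − 90)(240) = 4800; PS = ½(90 − 42)(240) = 5760.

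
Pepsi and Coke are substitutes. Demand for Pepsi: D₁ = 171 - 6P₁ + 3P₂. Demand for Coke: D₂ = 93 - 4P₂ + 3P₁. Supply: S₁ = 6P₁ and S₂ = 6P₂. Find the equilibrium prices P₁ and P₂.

P₁ = 663/37, P₂ = 543/37

Market 1: 171 - 6P₁ + 3P₂ = 6P₁ → 12P₁ - 3P₂ = 171.
Market 2: 10P₂ - 3P₁ = 93.
Eliminating P₂: 10×(1) + 3×(2) gives 111P₁ = 1989, so P₁ = 663/37.
Back-substitute into (2): P₂ = (93 + 3×663/37) / 10 = 543/37.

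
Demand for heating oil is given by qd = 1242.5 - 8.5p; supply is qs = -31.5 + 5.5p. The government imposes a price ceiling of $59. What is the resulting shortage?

Equilibrium price would be p* = 91, so the ceiling at 59 binds.
At p = 59: qd = 1242.5 − 8.5(59) = 741, qs = -31.5 + 5.5(59) = 293.
Shortage = 741 − 293 = 448.

Shortage = 448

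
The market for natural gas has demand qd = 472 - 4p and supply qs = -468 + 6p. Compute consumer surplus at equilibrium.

Equilibrium: 472 - 4p = -468 + 6p gives p* = 94, q* = 96.
Demand choke price (qd = 0): p = 118.
CS = ½(118 − 94)(96) = 1152.

Consumer surplus = 1152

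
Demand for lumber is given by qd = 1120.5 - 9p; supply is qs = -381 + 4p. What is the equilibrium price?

p* = 115.5

Set qd = qs: 1120.5 - 9p = -381 + 4p.
1501.5 = 13p, so p* = 115.5.
q* = 1120.5 − 9(115.5) = 81.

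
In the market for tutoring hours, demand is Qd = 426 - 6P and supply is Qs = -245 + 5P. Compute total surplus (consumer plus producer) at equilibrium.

Equilibrium: 426 - 6P = -245 + 5P gives P* = 61, Q* = 60.
Demand choke price: P = 71; supply starts at P = 49.
CS = ½(71 − 61)(60) = 300; PS = ½(61 − 49)(60) = 360.

Total surplus = 660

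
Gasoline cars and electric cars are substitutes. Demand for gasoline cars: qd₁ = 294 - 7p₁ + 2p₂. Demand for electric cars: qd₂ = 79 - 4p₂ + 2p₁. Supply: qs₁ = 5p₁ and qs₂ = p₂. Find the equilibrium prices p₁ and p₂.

Market 1: 294 - 7p₁ + 2p₂ = 5p₁ → 12p₁ - 2p₂ = 294.
Market 2: 5p₂ - 2p₁ = 79.
Eliminating p₂: 5×(1) + 2×(2) gives 56p₁ = 1628, so p₁ = 407/14.
Back-substitute into (2): p₂ = (79 + 2×407/14) / 5 = 192/7.

p₁ = 407/14, p₂ = 192/7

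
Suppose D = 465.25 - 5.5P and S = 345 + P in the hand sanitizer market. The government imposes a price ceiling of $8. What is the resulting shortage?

Equilibrium price would be P* = 18.5, so the ceiling at 8 binds.
At P = 8: D = 465.25 − 5.5(8) = 421.25, S = 345 + 1(8) = 353.
Shortage = 421.25 − 353 = 68.25.

Shortage = 68.25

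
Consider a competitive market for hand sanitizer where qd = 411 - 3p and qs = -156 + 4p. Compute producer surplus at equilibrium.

Equilibrium: 411 - 3p = -156 + 4p gives p* = 81, q* = 168.
Supply starts at p = 39 (where qs = 0).
PS = ½(81 − 39)(168) = 3528.

Producer surplus = 3528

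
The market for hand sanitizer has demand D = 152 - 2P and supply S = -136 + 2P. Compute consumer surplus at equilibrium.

Equilibrium: 152 - 2P = -136 + 2P gives P* = 72, Q* = 8.
Demand choke price (D = 0): P = 76.
CS = ½(76 − 72)(8) = 16.

Consumer surplus = 16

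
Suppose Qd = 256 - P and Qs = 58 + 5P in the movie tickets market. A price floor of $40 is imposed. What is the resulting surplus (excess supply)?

Equilibrium price would be P* = 33, so the floor at 40 binds.
At P = 40: Qd = 216, Qs = 258.
Surplus = 258 − 216 = 42.

Surplus = 42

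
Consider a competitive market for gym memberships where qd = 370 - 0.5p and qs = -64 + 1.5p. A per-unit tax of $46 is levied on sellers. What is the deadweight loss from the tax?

Deadweight loss = 396.75

Pre-tax equilibrium: p* = 217, q* = 261.5.
Tax on sellers shifts supply to qs = -64 + 1.5(p − 46) = -133 + 1.5p.
370 - 0.5p = -133 + 1.5p gives buyer price pb = 251.5; sellers receive ps = 251.5 − 46 = 205.5.
New quantity: q = 370 − 0.5(251.5) = 244.25.
DWL = ½ × 46 × (261.5 − 244.25) = 396.75.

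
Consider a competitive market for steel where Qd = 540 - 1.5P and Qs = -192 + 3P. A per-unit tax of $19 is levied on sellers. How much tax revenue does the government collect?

Tax revenue = 5263

Pre-tax equilibrium: P* = 488/3, Q* = 296.
Tax on sellers shifts supply to Qs = -192 + 3(P − 19) = -249 + 3P.
540 - 1.5P = -249 + 3P gives buyer price Pb = 526/3; sellers receive Ps = 526/3 − 19 = 469/3.
New quantity: Q = 540 − 1.5(526/3) = 277.
Revenue = 19 × 277 = 5263.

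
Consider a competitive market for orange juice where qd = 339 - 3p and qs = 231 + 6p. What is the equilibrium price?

Set qd = qs: 339 - 3p = 231 + 6p.
108 = 9p, so p* = 12.
q* = 339 − 3(12) = 303.

p* = 12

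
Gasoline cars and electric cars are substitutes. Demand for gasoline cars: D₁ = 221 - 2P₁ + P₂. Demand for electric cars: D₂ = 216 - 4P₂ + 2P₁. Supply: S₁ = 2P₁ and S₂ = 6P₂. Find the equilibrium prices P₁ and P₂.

P₁ = 1213/19, P₂ = 653/19

Market 1: 221 - 2P₁ + P₂ = 2P₁ → 4P₁ - P₂ = 221.
Market 2: 10P₂ - 2P₁ = 216.
Eliminating P₂: 10×(1) + 1×(2) gives 38P₁ = 2426, so P₁ = 1213/19.
Back-substitute into (2): P₂ = (216 + 2×1213/19) / 10 = 653/19.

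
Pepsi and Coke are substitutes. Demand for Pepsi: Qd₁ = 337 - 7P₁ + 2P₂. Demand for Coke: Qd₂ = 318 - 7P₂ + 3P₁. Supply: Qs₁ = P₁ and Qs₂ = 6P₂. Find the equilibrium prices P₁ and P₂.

Market 1: 337 - 7P₁ + 2P₂ = P₁ → 8P₁ - 2P₂ = 337.
Market 2: 13P₂ - 3P₁ = 318.
Eliminating P₂: 13×(1) + 2×(2) gives 98P₁ = 5017, so P₁ = 5017/98.
Back-substitute into (2): P₂ = (318 + 3×5017/98) / 13 = 3555/98.

P₁ = 5017/98, P₂ = 3555/98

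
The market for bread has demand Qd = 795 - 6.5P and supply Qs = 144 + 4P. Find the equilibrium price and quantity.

P* = 62, Q* = 392

Set Qd = Qs: 795 - 6.5P = 144 + 4P.
651 = 10.5P, so P* = 62.
Q* = 795 − 6.5(62) = 392.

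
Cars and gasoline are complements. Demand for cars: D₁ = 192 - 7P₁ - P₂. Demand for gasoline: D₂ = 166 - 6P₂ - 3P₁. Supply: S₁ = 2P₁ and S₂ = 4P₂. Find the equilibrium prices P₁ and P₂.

Market 1: 192 - 7P₁ - P₂ = 2P₁ → 9P₁ + P₂ = 192.
Market 2: 10P₂ + 3P₁ = 166.
Eliminating P₂: 10×(1) − 1×(2) gives 87P₁ = 1754, so P₁ = 1754/87.
Back-substitute into (2): P₂ = (166 − 3×1754/87) / 10 = 306/29.

P₁ = 1754/87, P₂ = 306/29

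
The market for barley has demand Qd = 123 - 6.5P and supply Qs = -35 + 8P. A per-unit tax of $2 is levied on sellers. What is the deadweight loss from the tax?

Deadweight loss = 208/29

Pre-tax equilibrium: P* = 316/29, Q* = 1513/29.
Tax on sellers shifts supply to Qs = -35 + 8(P − 2) = -51 + 8P.
123 - 6.5P = -51 + 8P gives buyer price Pb = 12; sellers receive Ps = 12 − 2 = 10.
New quantity: Q = 123 − 6.5(12) = 45.
DWL = ½ × 2 × (1513/29 − 45) = 208/29.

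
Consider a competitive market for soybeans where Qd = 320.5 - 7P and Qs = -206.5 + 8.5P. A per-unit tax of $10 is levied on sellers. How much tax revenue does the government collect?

Pre-tax equilibrium: P* = 34, Q* = 82.5.
Tax on sellers shifts supply to Qs = -206.5 + 8.5(P − 10) = -291.5 + 8.5P.
320.5 - 7P = -291.5 + 8.5P gives buyer price Pb = 1224/31; sellers receive Ps = 1224/31 − 10 = 914/31.
New quantity: Q = 320.5 − 7(1224/31) = 2735/62.
Revenue = 10 × 2735/62 = 13675/31.

Tax revenue = 13675/31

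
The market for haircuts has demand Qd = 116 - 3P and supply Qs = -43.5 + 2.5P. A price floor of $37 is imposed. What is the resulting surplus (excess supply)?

Surplus = 44

Equilibrium price would be P* = 29, so the floor at 37 binds.
At P = 37: Qd = 5, Qs = 49.
Surplus = 49 − 5 = 44.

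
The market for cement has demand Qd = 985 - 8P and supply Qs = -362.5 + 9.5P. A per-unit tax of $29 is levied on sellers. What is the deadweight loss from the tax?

Deadweight loss = 63916/35

Pre-tax equilibrium: P* = 77, Q* = 369.
Tax on sellers shifts supply to Qs = -362.5 + 9.5(P − 29) = -638 + 9.5P.
985 - 8P = -638 + 9.5P gives buyer price Pb = 3246/35; sellers receive Ps = 3246/35 − 29 = 2231/35.
New quantity: Q = 985 − 8(3246/35) = 8507/35.
DWL = ½ × 29 × (369 − 8507/35) = 63916/35.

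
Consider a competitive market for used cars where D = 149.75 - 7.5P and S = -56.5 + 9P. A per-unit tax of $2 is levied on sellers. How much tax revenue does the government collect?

Pre-tax equilibrium: P* = 12.5, Q* = 56.
Tax on sellers shifts supply to S = -56.5 + 9(P − 2) = -74.5 + 9P.
149.75 - 7.5P = -74.5 + 9P gives buyer price Pb = 299/22; sellers receive Ps = 299/22 − 2 = 255/22.
New quantity: Q = 149.75 − 7.5(299/22) = 526/11.
Revenue = 2 × 526/11 = 1052/11.

Tax revenue = 1052/11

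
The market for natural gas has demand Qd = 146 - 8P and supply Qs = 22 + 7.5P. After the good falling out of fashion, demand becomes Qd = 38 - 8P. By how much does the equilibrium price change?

Original equilibrium: P* = 8, Q* = 82.
New equilibrium: 38 - 8P = 22 + 7.5P, so 16 = 15.5P and P' = 32/31; Q' = 38 − 8(32/31) = 922/31.
Change in price: 32/31 − 8 = -216/31.

ΔP = -216/31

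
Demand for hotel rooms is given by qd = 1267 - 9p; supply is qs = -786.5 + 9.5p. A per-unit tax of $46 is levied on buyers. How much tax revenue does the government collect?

Tax revenue = 94300/37

Pre-tax equilibrium: p* = 111, q* = 268.
Tax on buyers shifts demand to qd = 1267 − 9(p + 46) = 853 - 9p.
853 - 9p = -786.5 + 9.5p gives seller price ps = 3279/37; buyers pay pb = 3279/37 + 46 = 4981/37.
New quantity: q = 1267 − 9(4981/37) = 2050/37.
Revenue = 46 × 2050/37 = 94300/37.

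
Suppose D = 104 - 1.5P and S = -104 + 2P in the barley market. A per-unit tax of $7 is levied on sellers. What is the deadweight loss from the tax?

Pre-tax equilibrium: P* = 416/7, Q* = 104/7.
Tax on sellers shifts supply to S = -104 + 2(P − 7) = -118 + 2P.
104 - 1.5P = -118 + 2P gives buyer price Pb = 444/7; sellers receive Ps = 444/7 − 7 = 395/7.
New quantity: Q = 104 − 1.5(444/7) = 62/7.
DWL = ½ × 7 × (104/7 − 62/7) = 21.

Deadweight loss = 21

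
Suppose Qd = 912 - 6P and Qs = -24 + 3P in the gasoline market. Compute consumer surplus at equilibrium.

Consumer surplus = 6912

Equilibrium: 912 - 6P = -24 + 3P gives P* = 104, Q* = 288.
Demand choke price (Qd = 0): P = 152.
CS = ½(152 − 104)(288) = 6912.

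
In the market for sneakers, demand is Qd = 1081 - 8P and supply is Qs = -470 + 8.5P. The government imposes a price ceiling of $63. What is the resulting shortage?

Equilibrium price would be P* = 94, so the ceiling at 63 binds.
At P = 63: Qd = 1081 − 8(63) = 577, Qs = -470 + 8.5(63) = 65.5.
Shortage = 577 − 65.5 = 511.5.

Shortage = 511.5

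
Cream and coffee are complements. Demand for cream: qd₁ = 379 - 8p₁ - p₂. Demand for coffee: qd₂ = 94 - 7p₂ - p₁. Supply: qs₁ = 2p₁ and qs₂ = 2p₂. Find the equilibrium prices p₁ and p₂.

Market 1: 379 - 8p₁ - p₂ = 2p₁ → 10p₁ + p₂ = 379.
Market 2: 9p₂ + p₁ = 94.
Eliminating p₂: 9×(1) − 1×(2) gives 89p₁ = 3317, so p₁ = 3317/89.
Back-substitute into (2): p₂ = (94 − 1×3317/89) / 9 = 561/89.

p₁ = 3317/89, p₂ = 561/89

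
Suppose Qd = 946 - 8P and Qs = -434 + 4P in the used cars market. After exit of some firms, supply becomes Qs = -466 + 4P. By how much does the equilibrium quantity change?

Original equilibrium: P* = 115, Q* = 26.
New equilibrium: 946 - 8P = -466 + 4P, so 1412 = 12P and P' = 353/3; Q' = 946 − 8(353/3) = 14/3.
Change in quantity: 14/3 − 26 = -64/3.

ΔQ = -64/3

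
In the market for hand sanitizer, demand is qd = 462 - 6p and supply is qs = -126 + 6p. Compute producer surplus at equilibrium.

Producer surplus = 2352

Equilibrium: 462 - 6p = -126 + 6p gives p* = 49, q* = 168.
Supply starts at p = 21 (where qs = 0).
PS = ½(49 − 21)(168) = 2352.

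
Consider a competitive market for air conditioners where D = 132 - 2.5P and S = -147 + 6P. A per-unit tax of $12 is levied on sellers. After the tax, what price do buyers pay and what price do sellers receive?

Pre-tax equilibrium: P* = 558/17, Q* = 849/17.
Tax on sellers shifts supply to S = -147 + 6(P − 12) = -219 + 6P.
132 - 2.5P = -219 + 6P gives buyer price Pb = 702/17; sellers receive Ps = 702/17 − 12 = 498/17.
New quantity: Q = 132 − 2.5(702/17) = 489/17.

Buyers pay 702/17, sellers receive 498/17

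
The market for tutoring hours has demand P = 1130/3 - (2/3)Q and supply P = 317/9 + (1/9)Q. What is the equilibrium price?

Set the two price expressions equal: 1130/3 - (2/3)Q = 317/9 + (1/9)Q.
3073/9 = (7/9)Q, so Q* = 439.
P* = 1130/3 − (2/3)(439) = 84.

P* = 84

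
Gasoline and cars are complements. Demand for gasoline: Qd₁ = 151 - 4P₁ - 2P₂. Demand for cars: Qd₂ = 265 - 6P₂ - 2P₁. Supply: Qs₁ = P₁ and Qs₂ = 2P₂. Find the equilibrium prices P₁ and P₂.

Market 1: 151 - 4P₁ - 2P₂ = P₁ → 5P₁ + 2P₂ = 151.
Market 2: 8P₂ + 2P₁ = 265.
Eliminating P₂: 8×(1) − 2×(2) gives 36P₁ = 678, so P₁ = 113/6.
Back-substitute into (2): P₂ = (265 − 2×113/6) / 8 = 341/12.

P₁ = 113/6, P₂ = 341/12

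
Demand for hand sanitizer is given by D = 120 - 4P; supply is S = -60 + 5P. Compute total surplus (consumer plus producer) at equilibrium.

Total surplus = 360

Equilibrium: 120 - 4P = -60 + 5P gives P* = 20, Q* = 40.
Demand choke price: P = 30; supply starts at P = 12.
CS = ½(30 − 20)(40) = 200; PS = ½(20 − 12)(40) = 160.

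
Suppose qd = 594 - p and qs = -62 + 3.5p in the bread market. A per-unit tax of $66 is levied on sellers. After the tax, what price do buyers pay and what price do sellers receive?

Pre-tax equilibrium: p* = 1312/9, q* = 4034/9.
Tax on sellers shifts supply to qs = -62 + 3.5(p − 66) = -293 + 3.5p.
594 - p = -293 + 3.5p gives buyer price pb = 1774/9; sellers receive ps = 1774/9 − 66 = 1180/9.
New quantity: q = 594 − 1(1774/9) = 3572/9.

Buyers pay 1774/9, sellers receive 1180/9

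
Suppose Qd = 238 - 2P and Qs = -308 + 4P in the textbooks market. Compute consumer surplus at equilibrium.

Equilibrium: 238 - 2P = -308 + 4P gives P* = 91, Q* = 56.
Demand choke price (Qd = 0): P = 119.
CS = ½(119 − 91)(56) = 784.

Consumer surplus = 784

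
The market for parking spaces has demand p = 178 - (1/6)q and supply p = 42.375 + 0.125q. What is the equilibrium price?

p* = 100.5

Set the two price expressions equal: 178 - (1/6)q = 42.375 + 0.125q.
135.625 = (7/24)q, so q* = 465.
p* = 178 − (1/6)(465) = 100.5.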